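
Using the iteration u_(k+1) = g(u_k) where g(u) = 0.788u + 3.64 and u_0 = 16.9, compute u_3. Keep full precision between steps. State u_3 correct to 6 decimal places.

17.037792

u_1 = g(16.900000) = 16.957200
u_2 = g(16.957200) = 17.002274
u_3 = g(17.002274) = 17.037792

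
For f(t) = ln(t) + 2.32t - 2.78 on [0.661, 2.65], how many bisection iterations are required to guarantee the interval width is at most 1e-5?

18

Initial width b − a = 2.65 − 0.661 = 1.989000.
After n steps the width is (b−a)/2^n; need (b−a)/2^n ≤ 1e-5.
So n ≥ log₂(1.989000/1e-5) = log₂(198900.0000) ≈ 17.6017.
Hence n = 18.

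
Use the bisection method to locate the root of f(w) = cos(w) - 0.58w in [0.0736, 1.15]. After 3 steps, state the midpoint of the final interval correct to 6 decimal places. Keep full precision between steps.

0.948175

f(0.073600) = 0.954605, f(1.150000) = -0.258513 (opposite signs)
step 1: m = 0.611800, f(m) = 0.463772 > 0 → root in [0.611800, 1.150000]
step 2: m = 0.880900, f(m) = 0.125535 > 0 → root in [0.880900, 1.150000]
step 3: m = 1.015450, f(m) = -0.061723 < 0 → root in [0.880900, 1.015450]
Midpoint of [0.880900, 1.015450] = 0.948175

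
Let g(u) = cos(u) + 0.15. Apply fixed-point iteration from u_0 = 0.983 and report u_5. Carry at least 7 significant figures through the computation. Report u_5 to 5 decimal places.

u_1 = g(0.983000) = 0.704529
u_2 = g(0.704529) = 0.911917
u_3 = g(0.911917) = 0.762231
u_4 = g(0.762231) = 0.873297
u_5 = g(0.873297) = 0.792303

0.79230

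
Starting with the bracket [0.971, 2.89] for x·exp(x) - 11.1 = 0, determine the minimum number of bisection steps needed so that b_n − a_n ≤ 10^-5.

Initial width b − a = 2.89 − 0.971 = 1.919000.
After n steps the width is (b−a)/2^n; need (b−a)/2^n ≤ 10^-5.
So n ≥ log₂(1.919000/10^-5) = log₂(191900.0000) ≈ 17.5500.
Hence n = 18.

18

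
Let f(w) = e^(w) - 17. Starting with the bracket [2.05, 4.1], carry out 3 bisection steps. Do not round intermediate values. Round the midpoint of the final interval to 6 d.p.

f(2.050000) = -9.232099, f(4.100000) = 43.340288 (opposite signs)
step 1: m = 3.075000, f(m) = 4.649882 > 0 → root in [2.050000, 3.075000]
step 2: m = 2.562500, f(m) = -4.031803 < 0 → root in [2.562500, 3.075000]
step 3: m = 2.818750, f(m) = -0.244107 < 0 → root in [2.818750, 3.075000]
Midpoint of [2.818750, 3.075000] = 2.946875

2.946875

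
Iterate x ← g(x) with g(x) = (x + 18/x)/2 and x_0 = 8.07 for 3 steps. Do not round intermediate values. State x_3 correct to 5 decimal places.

x_1 = g(8.070000) = 5.150242
x_2 = g(5.150242) = 4.322612
x_3 = g(4.322612) = 4.243380

4.24338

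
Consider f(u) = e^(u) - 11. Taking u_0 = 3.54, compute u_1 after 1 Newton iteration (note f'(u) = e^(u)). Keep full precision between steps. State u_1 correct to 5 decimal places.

u_0 = 3.540000: f = 23.466919, f' = 34.466919 → u_1 = 3.540000 - (23.466919)/(34.466919) = 2.859147

2.85915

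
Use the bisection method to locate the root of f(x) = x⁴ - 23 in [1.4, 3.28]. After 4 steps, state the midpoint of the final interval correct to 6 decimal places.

2.163750

f(1.400000) = -19.158400, f(3.280000) = 92.743171 (opposite signs)
step 1: m = 2.340000, f(m) = 6.982195 > 0 → root in [1.400000, 2.340000]
step 2: m = 1.870000, f(m) = -10.771690 < 0 → root in [1.870000, 2.340000]
step 3: m = 2.105000, f(m) = -3.366017 < 0 → root in [2.105000, 2.340000]
step 4: m = 2.222500, f(m) = 1.398722 > 0 → root in [2.105000, 2.222500]
Midpoint of [2.105000, 2.222500] = 2.163750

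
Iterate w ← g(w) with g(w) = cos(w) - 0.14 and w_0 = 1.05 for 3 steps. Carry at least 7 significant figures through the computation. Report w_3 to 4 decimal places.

0.5590

w_1 = g(1.050000) = 0.357571
w_2 = g(0.357571) = 0.796750
w_3 = g(0.796750) = 0.559035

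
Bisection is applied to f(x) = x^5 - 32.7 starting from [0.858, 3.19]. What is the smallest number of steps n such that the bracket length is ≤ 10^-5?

Initial width b − a = 3.19 − 0.858 = 2.332000.
After n steps the width is (b−a)/2^n; need (b−a)/2^n ≤ 10^-5.
So n ≥ log₂(2.332000/10^-5) = log₂(233200.0000) ≈ 17.8312.
Hence n = 18.

18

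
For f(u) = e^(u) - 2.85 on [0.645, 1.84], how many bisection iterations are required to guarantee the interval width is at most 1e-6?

Initial width b − a = 1.84 − 0.645 = 1.195000.
After n steps the width is (b−a)/2^n; need (b−a)/2^n ≤ 1e-6.
So n ≥ log₂(1.195000/1e-6) = log₂(1195000.0000) ≈ 20.1886.
Hence n = 21.

21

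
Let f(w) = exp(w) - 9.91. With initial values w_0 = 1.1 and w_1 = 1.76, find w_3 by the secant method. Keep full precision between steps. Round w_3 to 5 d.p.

2.17918

Secant update: w_(k+1) = w_k − f(w_k)·(w_k − w_(k-1))/(f(w_k) − f(w_(k-1))).
f(w_0) = -6.905834, f(w_1) = -4.097563
w_2 = 1.760000 - (-4.097563)·(1.760000 - 1.100000)/(-4.097563 - (-6.905834)) = 2.723009; f(w_2) = 5.316073
w_3 = 2.723009 - (5.316073)·(2.723009 - 1.760000)/(5.316073 - (-4.097563)) = 2.179178; f(w_3) = -1.070961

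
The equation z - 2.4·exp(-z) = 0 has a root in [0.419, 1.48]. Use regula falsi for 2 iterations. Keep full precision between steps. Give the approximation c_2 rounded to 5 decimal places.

f(0.419000) = -1.159490, f(1.480000) = 0.933670
step 1: c = 1.006733, f(c) = 0.129747 > 0 → new bracket [0.419000, 1.006733]
step 2: c = 0.947584, f(c) = 0.017161 > 0 → new bracket [0.419000, 0.947584]

0.94758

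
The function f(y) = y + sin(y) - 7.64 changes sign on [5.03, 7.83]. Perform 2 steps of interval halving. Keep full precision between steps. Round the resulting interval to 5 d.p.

[6.43000, 7.13000]

f(5.030000) = -3.559984, f(7.830000) = 1.189712 (opposite signs)
step 1: m = 6.430000, f(m) = -1.063712 < 0 → root in [6.430000, 7.830000]
step 2: m = 7.130000, f(m) = 0.239174 > 0 → root in [6.430000, 7.130000]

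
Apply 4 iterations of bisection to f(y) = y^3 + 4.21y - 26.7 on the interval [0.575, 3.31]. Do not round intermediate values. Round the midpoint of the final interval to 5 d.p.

f(0.575000) = -24.089141, f(3.310000) = 23.499791 (opposite signs)
step 1: m = 1.942500, f(m) = -11.192428 < 0 → root in [1.942500, 3.310000]
step 2: m = 2.626250, f(m) = 2.470255 > 0 → root in [1.942500, 2.626250]
step 3: m = 2.284375, f(m) = -5.162069 < 0 → root in [2.284375, 2.626250]
step 4: m = 2.455312, f(m) = -1.561137 < 0 → root in [2.455312, 2.626250]
Midpoint of [2.455312, 2.626250] = 2.540781

2.54078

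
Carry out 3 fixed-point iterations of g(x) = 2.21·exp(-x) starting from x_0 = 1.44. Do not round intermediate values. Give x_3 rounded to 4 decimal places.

0.5968

x_1 = g(1.440000) = 0.523610
x_2 = g(0.523610) = 1.309155
x_3 = g(1.309155) = 0.596806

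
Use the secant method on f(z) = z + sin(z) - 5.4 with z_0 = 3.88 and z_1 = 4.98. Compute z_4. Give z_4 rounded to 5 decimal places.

5.83112

f(z_0) = -2.193111, f(z_1) = -1.384405
z_2 = 4.980000 - (-1.384405)·(4.980000 - 3.880000)/(-1.384405 - (-2.193111)) = 6.863066; f(z_2) = 2.010990
z_3 = 6.863066 - (2.010990)·(6.863066 - 4.980000)/(2.010990 - (-1.384405)) = 5.747783; f(z_3) = -0.162404
z_4 = 5.747783 - (-0.162404)·(5.747783 - 6.863066)/(-0.162404 - (2.010990)) = 5.831121; f(z_4) = -0.005702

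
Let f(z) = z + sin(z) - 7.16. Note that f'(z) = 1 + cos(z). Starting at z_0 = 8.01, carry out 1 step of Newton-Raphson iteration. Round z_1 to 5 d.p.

z_0 = 8.010000: f = 1.837854, f' = 0.844614 → z_1 = 8.010000 - (1.837854)/(0.844614) = 5.834031

5.83403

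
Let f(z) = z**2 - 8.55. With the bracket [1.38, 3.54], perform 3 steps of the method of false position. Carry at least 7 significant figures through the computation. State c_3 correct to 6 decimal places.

2.922224

False-position update: c = (a·f(b) − b·f(a))/(f(b) − f(a)); replace the endpoint whose sign matches f(c).
f(1.380000) = -6.645600, f(3.540000) = 3.981600
step 1: c = 2.730732, f(c) = -1.093104 < 0 → new bracket [2.730732, 3.540000]
step 2: c = 2.905050, f(c) = -0.110683 < 0 → new bracket [2.905050, 3.540000]
step 3: c = 2.922224, f(c) = -0.010609 < 0 → new bracket [2.922224, 3.540000]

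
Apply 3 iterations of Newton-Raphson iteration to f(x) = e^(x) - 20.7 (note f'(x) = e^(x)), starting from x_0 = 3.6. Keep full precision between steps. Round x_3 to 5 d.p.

x_0 = 3.600000: f = 15.898234, f' = 36.598234 → x_1 = 3.600000 - (15.898234)/(36.598234) = 3.165601
x_1 = 3.165601: f = 3.002987, f' = 23.702987 → x_2 = 3.165601 - (3.002987)/(23.702987) = 3.038909
x_2 = 3.038909: f = 0.182442, f' = 20.882442 → x_3 = 3.038909 - (0.182442)/(20.882442) = 3.030172

3.03017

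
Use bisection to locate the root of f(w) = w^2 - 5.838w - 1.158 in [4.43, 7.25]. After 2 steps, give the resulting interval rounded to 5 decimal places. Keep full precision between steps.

[5.84000, 6.54500]

f(4.430000) = -7.395440, f(7.250000) = 9.079000 (opposite signs)
step 1: m = 5.840000, f(m) = -1.146320 < 0 → root in [5.840000, 7.250000]
step 2: m = 6.545000, f(m) = 3.469315 > 0 → root in [5.840000, 6.545000]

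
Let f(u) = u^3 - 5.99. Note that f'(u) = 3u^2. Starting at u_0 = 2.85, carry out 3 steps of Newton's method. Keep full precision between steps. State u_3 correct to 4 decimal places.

Newton update: u ← u − f(u)/f'(u).
u_0 = 2.850000: f = 17.159125, f' = 24.367500 → u_1 = 2.850000 - (17.159125)/(24.367500) = 2.145819
u_1 = 2.145819: f = 3.890511, f' = 13.813620 → u_2 = 2.145819 - (3.890511)/(13.813620) = 1.864176
u_2 = 1.864176: f = 0.488297, f' = 10.425458 → u_3 = 1.864176 - (0.488297)/(10.425458) = 1.817339

1.8173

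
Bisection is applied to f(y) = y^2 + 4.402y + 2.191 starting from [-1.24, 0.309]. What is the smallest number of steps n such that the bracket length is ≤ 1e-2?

Initial width b − a = 0.309 − -1.24 = 1.549000.
After n steps the width is (b−a)/2^n; need (b−a)/2^n ≤ 1e-2.
So n ≥ log₂(1.549000/1e-2) = log₂(154.9000) ≈ 7.2752.
Hence n = 8.

8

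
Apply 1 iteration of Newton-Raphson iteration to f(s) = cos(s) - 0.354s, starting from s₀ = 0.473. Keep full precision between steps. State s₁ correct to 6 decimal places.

f'(s) = -sin(s) - 0.354
s_0 = 0.473000: f = 0.722764, f' = -0.809559 → s_1 = 0.473000 - (0.722764)/(-0.809559) = 1.365787

1.365787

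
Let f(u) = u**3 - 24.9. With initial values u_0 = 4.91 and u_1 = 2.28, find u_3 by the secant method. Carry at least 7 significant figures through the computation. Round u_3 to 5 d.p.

f(u_0) = 93.470771, f(u_1) = -13.047648
u_2 = 2.280000 - (-13.047648)·(2.280000 - 4.910000)/(-13.047648 - (93.470771)) = 2.602154; f(u_2) = -7.280285
u_3 = 2.602154 - (-7.280285)·(2.602154 - 2.280000)/(-7.280285 - (-13.047648)) = 3.008816; f(u_3) = 2.338745

3.00882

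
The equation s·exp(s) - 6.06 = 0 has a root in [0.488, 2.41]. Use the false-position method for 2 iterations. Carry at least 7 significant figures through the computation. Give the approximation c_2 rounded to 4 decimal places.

1.1218

f(0.488000) = -5.265021, f(2.410000) = 20.772846
step 1: c = 0.876641, f(c) = -3.953596 < 0 → new bracket [0.876641, 2.410000]
step 2: c = 1.121815, f(c) = -2.615557 < 0 → new bracket [1.121815, 2.410000]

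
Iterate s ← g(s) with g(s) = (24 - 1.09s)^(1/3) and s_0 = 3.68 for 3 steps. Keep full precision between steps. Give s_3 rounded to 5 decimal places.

2.75852

s_1 = g(3.680000) = 2.713911
s_2 = g(2.713911) = 2.760755
s_3 = g(2.760755) = 2.758520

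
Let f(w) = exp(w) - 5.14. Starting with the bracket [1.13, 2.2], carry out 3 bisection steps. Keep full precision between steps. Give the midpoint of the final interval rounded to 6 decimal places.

f(1.130000) = -2.044343, f(2.200000) = 3.885013 (opposite signs)
step 1: m = 1.665000, f(m) = 0.145673 > 0 → root in [1.130000, 1.665000]
step 2: m = 1.397500, f(m) = -1.094925 < 0 → root in [1.397500, 1.665000]
step 3: m = 1.531250, f(m) = -0.516047 < 0 → root in [1.531250, 1.665000]
Midpoint of [1.531250, 1.665000] = 1.598125

1.598125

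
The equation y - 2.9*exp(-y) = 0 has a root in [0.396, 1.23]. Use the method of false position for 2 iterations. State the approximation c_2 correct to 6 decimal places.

False-position update: c = (a·f(b) − b·f(a))/(f(b) − f(a)); replace the endpoint whose sign matches f(c).
f(0.396000) = -1.555719, f(1.230000) = 0.382352
step 1: c = 1.065465, f(c) = 0.066218 > 0 → new bracket [0.396000, 1.065465]
step 2: c = 1.038133, f(c) = 0.011198 > 0 → new bracket [0.396000, 1.038133]

1.038133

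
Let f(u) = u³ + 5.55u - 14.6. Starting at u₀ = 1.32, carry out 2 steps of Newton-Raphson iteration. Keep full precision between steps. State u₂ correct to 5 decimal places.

Newton update: u ← u − f(u)/f'(u).
f'(u) = 3u² + 5.55
u_0 = 1.320000: f = -4.974032, f' = 10.777200 → u_1 = 1.320000 - (-4.974032)/(10.777200) = 1.781533
u_1 = 1.781533: f = 0.941842, f' = 15.071578 → u_2 = 1.781533 - (0.941842)/(15.071578) = 1.719042

1.71904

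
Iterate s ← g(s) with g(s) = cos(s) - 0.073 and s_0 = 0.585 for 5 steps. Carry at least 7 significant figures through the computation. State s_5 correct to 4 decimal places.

s_1 = g(0.585000) = 0.760712
s_2 = g(0.760712) = 0.651345
s_3 = g(0.651345) = 0.722269
s_4 = g(0.722269) = 0.677308
s_5 = g(0.677308) = 0.706263

0.7063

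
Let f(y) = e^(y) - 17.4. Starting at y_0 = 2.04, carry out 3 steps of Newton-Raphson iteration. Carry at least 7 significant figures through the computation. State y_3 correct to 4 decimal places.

2.8601

Newton update: y ← y − f(y)/f'(y).
f'(y) = e^(y)
y_0 = 2.040000: f = -9.709391, f' = 7.690609 → y_1 = 2.040000 - (-9.709391)/(7.690609) = 3.302500
y_1 = 3.302500: f = 9.780494, f' = 27.180494 → y_2 = 3.302500 - (9.780494)/(27.180494) = 2.942665
y_2 = 2.942665: f = 1.566316, f' = 18.966316 → y_3 = 2.942665 - (1.566316)/(18.966316) = 2.860080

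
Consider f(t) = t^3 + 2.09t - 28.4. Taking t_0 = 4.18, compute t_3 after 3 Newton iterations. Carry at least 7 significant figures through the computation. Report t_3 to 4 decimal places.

f'(t) = 3t^2 + 2.09
t_0 = 4.180000: f = 53.370832, f' = 54.507200 → t_1 = 4.180000 - (53.370832)/(54.507200) = 3.200848
t_1 = 3.200848: f = 11.083831, f' = 32.826284 → t_2 = 3.200848 - (11.083831)/(32.826284) = 2.863197
t_2 = 2.863197: f = 1.056274, f' = 26.683690 → t_3 = 2.863197 - (1.056274)/(26.683690) = 2.823612

2.8236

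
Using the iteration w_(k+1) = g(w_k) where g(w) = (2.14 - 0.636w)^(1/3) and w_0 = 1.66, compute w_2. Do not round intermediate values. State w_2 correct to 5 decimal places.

1.14130

w_1 = g(1.660000) = 1.027326
w_2 = g(1.027326) = 1.141301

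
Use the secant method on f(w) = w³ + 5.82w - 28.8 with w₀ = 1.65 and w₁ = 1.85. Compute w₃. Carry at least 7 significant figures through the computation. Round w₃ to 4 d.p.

f(w_0) = -14.704875, f(w_1) = -11.701375
w_2 = 1.850000 - (-11.701375)·(1.850000 - 1.650000)/(-11.701375 - (-14.704875)) = 2.629183; f(w_2) = 4.676334
w_3 = 2.629183 - (4.676334)·(2.629183 - 1.850000)/(4.676334 - (-11.701375)) = 2.406702; f(w_3) = -0.852853

2.4067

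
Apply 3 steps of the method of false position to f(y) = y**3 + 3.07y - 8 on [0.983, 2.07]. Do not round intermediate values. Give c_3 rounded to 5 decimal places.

f(0.983000) = -4.032328, f(2.070000) = 7.224643
step 1: c = 1.372371, f(c) = -1.202093 < 0 → new bracket [1.372371, 2.070000]
step 2: c = 1.471890, f(c) = -0.292511 < 0 → new bracket [1.471890, 2.070000]
step 3: c = 1.495163, f(c) = -0.067389 < 0 → new bracket [1.495163, 2.070000]

1.49516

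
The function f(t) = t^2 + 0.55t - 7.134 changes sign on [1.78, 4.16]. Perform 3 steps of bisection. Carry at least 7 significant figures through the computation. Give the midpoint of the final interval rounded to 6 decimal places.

2.523750

f(1.780000) = -2.986600, f(4.160000) = 12.459600 (opposite signs)
step 1: m = 2.970000, f(m) = 3.320400 > 0 → root in [1.780000, 2.970000]
step 2: m = 2.375000, f(m) = -0.187125 < 0 → root in [2.375000, 2.970000]
step 3: m = 2.672500, f(m) = 1.478131 > 0 → root in [2.375000, 2.672500]
Midpoint of [2.375000, 2.672500] = 2.523750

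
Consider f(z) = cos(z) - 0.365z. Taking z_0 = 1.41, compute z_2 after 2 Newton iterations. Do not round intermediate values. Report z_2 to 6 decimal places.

f'(z) = -sin(z) - 0.365
z_0 = 1.410000: f = -0.354546, f' = -1.352100 → z_1 = 1.410000 - (-0.354546)/(-1.352100) = 1.147781
z_1 = 1.147781: f = -0.008429, f' = -1.276855 → z_2 = 1.147781 - (-0.008429)/(-1.276855) = 1.141180

1.141180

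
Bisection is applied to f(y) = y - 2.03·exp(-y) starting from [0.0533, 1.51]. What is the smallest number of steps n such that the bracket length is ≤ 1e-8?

Initial width b − a = 1.51 − 0.0533 = 1.456700.
After n steps the width is (b−a)/2^n; need (b−a)/2^n ≤ 1e-8.
So n ≥ log₂(1.456700/1e-8) = log₂(145670000.0000) ≈ 27.1181.
Hence n = 28.

28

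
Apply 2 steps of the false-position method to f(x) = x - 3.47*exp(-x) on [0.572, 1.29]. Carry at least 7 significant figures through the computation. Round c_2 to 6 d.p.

1.129439

f(0.572000) = -1.386452, f(1.290000) = 0.334810
step 1: c = 1.150339, f(c) = 0.051981 > 0 → new bracket [0.572000, 1.150339]
step 2: c = 1.129439, f(c) = 0.007885 > 0 → new bracket [0.572000, 1.129439]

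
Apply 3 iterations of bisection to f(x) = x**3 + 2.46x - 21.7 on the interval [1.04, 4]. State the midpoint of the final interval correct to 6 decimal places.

2.335000

f(1.040000) = -18.016736, f(4.000000) = 52.140000 (opposite signs)
step 1: m = 2.520000, f(m) = 0.502208 > 0 → root in [1.040000, 2.520000]
step 2: m = 1.780000, f(m) = -11.681448 < 0 → root in [1.780000, 2.520000]
step 3: m = 2.150000, f(m) = -6.472625 < 0 → root in [2.150000, 2.520000]
Midpoint of [2.150000, 2.520000] = 2.335000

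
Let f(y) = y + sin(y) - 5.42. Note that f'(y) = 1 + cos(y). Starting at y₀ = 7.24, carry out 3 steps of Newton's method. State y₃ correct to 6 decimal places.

5.844649

y_0 = 7.240000: f = 2.637361, f' = 1.576126 → y_1 = 7.240000 - (2.637361)/(1.576126) = 5.566682
y_1 = 5.566682: f = -0.510070, f' = 1.754107 → y_2 = 5.566682 - (-0.510070)/(1.754107) = 5.857468
y_2 = 5.857468: f = 0.024494, f' = 1.910743 → y_3 = 5.857468 - (0.024494)/(1.910743) = 5.844649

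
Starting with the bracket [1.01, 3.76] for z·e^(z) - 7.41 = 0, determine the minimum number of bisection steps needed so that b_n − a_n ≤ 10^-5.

19

Initial width b − a = 3.76 − 1.01 = 2.750000.
After n steps the width is (b−a)/2^n; need (b−a)/2^n ≤ 10^-5.
So n ≥ log₂(2.750000/10^-5) = log₂(275000.0000) ≈ 18.0691.
Hence n = 19.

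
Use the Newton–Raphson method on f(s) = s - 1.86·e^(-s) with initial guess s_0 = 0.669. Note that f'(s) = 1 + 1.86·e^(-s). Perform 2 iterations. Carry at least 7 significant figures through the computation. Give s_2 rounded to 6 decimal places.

0.819556

Newton update: s ← s − f(s)/f'(s).
s_0 = 0.669000: f = -0.283730, f' = 1.952730 → s_1 = 0.669000 - (-0.283730)/(1.952730) = 0.814299
s_1 = 0.814299: f = -0.009587, f' = 1.823886 → s_2 = 0.814299 - (-0.009587)/(1.823886) = 0.819556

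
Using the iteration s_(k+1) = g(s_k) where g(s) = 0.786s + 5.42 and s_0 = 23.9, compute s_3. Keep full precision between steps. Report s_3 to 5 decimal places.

24.63412

s_1 = g(23.900000) = 24.205400
s_2 = g(24.205400) = 24.445444
s_3 = g(24.445444) = 24.634119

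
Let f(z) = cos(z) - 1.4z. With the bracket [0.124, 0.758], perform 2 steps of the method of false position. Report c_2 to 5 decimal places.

False-position update: c = (a·f(b) − b·f(a))/(f(b) − f(a)); replace the endpoint whose sign matches f(c).
f(0.124000) = 0.818722, f(0.758000) = -0.334988
step 1: c = 0.573914, f(c) = 0.036303 > 0 → new bracket [0.573914, 0.758000]
step 2: c = 0.591913, f(c) = 0.001197 > 0 → new bracket [0.591913, 0.758000]

0.59191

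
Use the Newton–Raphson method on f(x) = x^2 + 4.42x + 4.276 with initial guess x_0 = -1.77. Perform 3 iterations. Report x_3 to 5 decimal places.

-1.43014

f'(x) = 2x + 4.42
x_0 = -1.770000: f = -0.414500, f' = 0.880000 → x_1 = -1.770000 - (-0.414500)/(0.880000) = -1.298977
x_1 = -1.298977: f = 0.221862, f' = 1.822045 → x_2 = -1.298977 - (0.221862)/(1.822045) = -1.420743
x_2 = -1.420743: f = 0.014827, f' = 1.578514 → x_3 = -1.420743 - (0.014827)/(1.578514) = -1.430136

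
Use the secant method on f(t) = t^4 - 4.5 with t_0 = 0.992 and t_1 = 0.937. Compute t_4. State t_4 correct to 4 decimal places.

f(t_0) = -3.531618, f(t_1) = -3.729170
t_2 = 0.937000 - (-3.729170)·(0.937000 - 0.992000)/(-3.729170 - (-3.531618)) = 1.975228; f(t_2) = 10.721895
t_3 = 1.975228 - (10.721895)·(1.975228 - 0.937000)/(10.721895 - (-3.729170)) = 1.204920; f(t_3) = -2.392184
t_4 = 1.204920 - (-2.392184)·(1.204920 - 1.975228)/(-2.392184 - (10.721895)) = 1.345434; f(t_4) = -1.223199

1.3454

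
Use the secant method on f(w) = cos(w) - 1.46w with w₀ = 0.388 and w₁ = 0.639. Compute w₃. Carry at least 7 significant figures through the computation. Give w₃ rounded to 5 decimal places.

f(w_0) = 0.359188, f(w_1) = -0.130247
w_2 = 0.639000 - (-0.130247)·(0.639000 - 0.388000)/(-0.130247 - (0.359188)) = 0.572204; f(w_2) = 0.005291
w_3 = 0.572204 - (0.005291)·(0.572204 - 0.639000)/(0.005291 - (-0.130247)) = 0.574812; f(w_3) = 0.000069

0.57481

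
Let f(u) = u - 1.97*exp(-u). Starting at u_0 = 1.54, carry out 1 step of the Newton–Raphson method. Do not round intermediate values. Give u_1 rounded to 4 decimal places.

f'(u) = 1 + 1.97*exp(-u)
u_0 = 1.540000: f = 1.117669, f' = 1.422331 → u_1 = 1.540000 - (1.117669)/(1.422331) = 0.754199

0.7542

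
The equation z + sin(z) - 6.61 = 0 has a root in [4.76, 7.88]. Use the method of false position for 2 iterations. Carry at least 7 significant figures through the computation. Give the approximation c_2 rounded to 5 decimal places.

f(4.760000) = -2.848867, f(7.880000) = 2.269662
step 1: c = 6.496527, f(c) = 0.098255 > 0 → new bracket [4.760000, 6.496527]
step 2: c = 6.438633, f(c) = -0.016545 < 0 → new bracket [6.438633, 6.496527]

6.43863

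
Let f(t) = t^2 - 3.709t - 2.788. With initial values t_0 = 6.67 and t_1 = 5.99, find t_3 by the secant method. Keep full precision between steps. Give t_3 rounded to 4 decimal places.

4.4487

Secant update: t_(k+1) = t_k − f(t_k)·(t_k − t_(k-1))/(f(t_k) − f(t_(k-1))).
f(t_0) = 16.961870, f(t_1) = 10.875190
t_2 = 5.990000 - (10.875190)·(5.990000 - 6.670000)/(10.875190 - (16.961870)) = 4.775031; f(t_2) = 2.302329
t_3 = 4.775031 - (2.302329)·(4.775031 - 5.990000)/(2.302329 - (10.875190)) = 4.448738; f(t_3) = 0.502902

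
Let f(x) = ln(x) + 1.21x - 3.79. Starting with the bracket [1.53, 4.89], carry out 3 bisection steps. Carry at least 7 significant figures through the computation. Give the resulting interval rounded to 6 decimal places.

f(1.530000) = -1.513432, f(4.890000) = 3.714092 (opposite signs)
step 1: m = 3.210000, f(m) = 1.260371 > 0 → root in [1.530000, 3.210000]
step 2: m = 2.370000, f(m) = -0.059410 < 0 → root in [2.370000, 3.210000]
step 3: m = 2.790000, f(m) = 0.611942 > 0 → root in [2.370000, 2.790000]

[2.370000, 2.790000]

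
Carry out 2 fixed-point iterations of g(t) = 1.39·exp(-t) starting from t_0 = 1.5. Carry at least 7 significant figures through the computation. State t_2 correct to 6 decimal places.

t_1 = g(1.500000) = 0.310151
t_2 = g(0.310151) = 1.019337

1.019337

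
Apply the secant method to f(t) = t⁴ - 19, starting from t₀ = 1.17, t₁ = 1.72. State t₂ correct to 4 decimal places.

f(t_0) = -17.126113, f(t_1) = -10.247869
t_2 = 1.720000 - (-10.247869)·(1.720000 - 1.170000)/(-10.247869 - (-17.126113)) = 2.539443; f(t_2) = 22.586643

2.5394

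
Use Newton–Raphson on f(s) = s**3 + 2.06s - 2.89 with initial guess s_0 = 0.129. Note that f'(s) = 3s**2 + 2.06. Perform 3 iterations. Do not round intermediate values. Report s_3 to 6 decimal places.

0.969321

s_0 = 0.129000: f = -2.622113, f' = 2.109923 → s_1 = 0.129000 - (-2.622113)/(2.109923) = 1.371753
s_1 = 1.371753: f = 2.517048, f' = 7.705120 → s_2 = 1.371753 - (2.517048)/(7.705120) = 1.045081
s_2 = 1.045081: f = 0.404298, f' = 5.336582 → s_3 = 1.045081 - (0.404298)/(5.336582) = 0.969321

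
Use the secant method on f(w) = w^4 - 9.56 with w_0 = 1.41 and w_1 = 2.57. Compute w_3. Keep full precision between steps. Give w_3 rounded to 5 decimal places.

1.66490

f(w_0) = -5.607458, f(w_1) = 34.064704
w_2 = 2.570000 - (34.064704)·(2.570000 - 1.410000)/(34.064704 - (-5.607458)) = 1.573960; f(w_2) = -3.422735
w_3 = 1.573960 - (-3.422735)·(1.573960 - 2.570000)/(-3.422735 - (34.064704)) = 1.664902; f(w_3) = -1.876577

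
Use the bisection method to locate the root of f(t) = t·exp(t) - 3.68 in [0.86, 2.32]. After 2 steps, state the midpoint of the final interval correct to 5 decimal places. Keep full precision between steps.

1.04250

f(0.860000) = -1.647682, f(2.320000) = 19.927564 (opposite signs)
step 1: m = 1.590000, f(m) = 4.116961 > 0 → root in [0.860000, 1.590000]
step 2: m = 1.225000, f(m) = 0.490103 > 0 → root in [0.860000, 1.225000]
Midpoint of [0.860000, 1.225000] = 1.042500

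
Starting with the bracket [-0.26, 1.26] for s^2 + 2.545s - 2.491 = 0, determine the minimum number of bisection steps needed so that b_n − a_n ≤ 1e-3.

Initial width b − a = 1.26 − -0.26 = 1.520000.
After n steps the width is (b−a)/2^n; need (b−a)/2^n ≤ 1e-3.
So n ≥ log₂(1.520000/1e-3) = log₂(1520.0000) ≈ 10.5699.
Hence n = 11.

11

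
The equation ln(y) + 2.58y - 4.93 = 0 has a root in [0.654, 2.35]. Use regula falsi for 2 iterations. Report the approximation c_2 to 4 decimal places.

1.7088

f(0.654000) = -3.667328, f(2.350000) = 1.987415
step 1: c = 1.753924, f(c) = 0.156980 > 0 → new bracket [0.654000, 1.753924]
step 2: c = 1.708775, f(c) = 0.014415 > 0 → new bracket [0.654000, 1.708775]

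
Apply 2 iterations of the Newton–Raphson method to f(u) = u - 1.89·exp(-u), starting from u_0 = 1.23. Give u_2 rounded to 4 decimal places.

f'(u) = 1 + 1.89·exp(-u)
u_0 = 1.230000: f = 0.677567, f' = 1.552433 → u_1 = 1.230000 - (0.677567)/(1.552433) = 0.793545
u_1 = 0.793545: f = -0.061186, f' = 1.854731 → u_2 = 0.793545 - (-0.061186)/(1.854731) = 0.826534

0.8265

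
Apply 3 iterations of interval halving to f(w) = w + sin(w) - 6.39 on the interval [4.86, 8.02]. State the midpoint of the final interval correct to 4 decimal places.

f(4.860000) = -2.519125, f(8.020000) = 2.616251 (opposite signs)
step 1: m = 6.440000, f(m) = 0.206173 > 0 → root in [4.860000, 6.440000]
step 2: m = 5.650000, f(m) = -1.331716 < 0 → root in [5.650000, 6.440000]
step 3: m = 6.045000, f(m) = -0.580940 < 0 → root in [6.045000, 6.440000]
Midpoint of [6.045000, 6.440000] = 6.242500

6.2425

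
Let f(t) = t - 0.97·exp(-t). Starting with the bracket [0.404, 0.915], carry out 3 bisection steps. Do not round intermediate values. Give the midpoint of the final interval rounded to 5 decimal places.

0.56369

f(0.404000) = -0.243615, f(0.915000) = 0.526499 (opposite signs)
step 1: m = 0.659500, f(m) = 0.157903 > 0 → root in [0.404000, 0.659500]
step 2: m = 0.531750, f(m) = -0.038199 < 0 → root in [0.531750, 0.659500]
step 3: m = 0.595625, f(m) = 0.060944 > 0 → root in [0.531750, 0.595625]
Midpoint of [0.531750, 0.595625] = 0.563687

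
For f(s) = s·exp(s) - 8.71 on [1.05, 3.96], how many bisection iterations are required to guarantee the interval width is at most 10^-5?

19

Initial width b − a = 3.96 − 1.05 = 2.910000.
After n steps the width is (b−a)/2^n; need (b−a)/2^n ≤ 10^-5.
So n ≥ log₂(2.910000/10^-5) = log₂(291000.0000) ≈ 18.1507.
Hence n = 19.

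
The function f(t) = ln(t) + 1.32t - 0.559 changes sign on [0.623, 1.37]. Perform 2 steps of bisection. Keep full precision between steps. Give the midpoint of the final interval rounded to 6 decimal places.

f(0.623000) = -0.209849, f(1.370000) = 1.564211 (opposite signs)
step 1: m = 0.996500, f(m) = 0.752874 > 0 → root in [0.623000, 0.996500]
step 2: m = 0.809750, f(m) = 0.298840 > 0 → root in [0.623000, 0.809750]
Midpoint of [0.623000, 0.809750] = 0.716375

0.716375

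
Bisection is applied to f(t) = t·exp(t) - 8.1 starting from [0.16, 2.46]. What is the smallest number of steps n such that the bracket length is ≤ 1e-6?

Initial width b − a = 2.46 − 0.16 = 2.300000.
After n steps the width is (b−a)/2^n; need (b−a)/2^n ≤ 1e-6.
So n ≥ log₂(2.300000/1e-6) = log₂(2300000.0000) ≈ 21.1332.
Hence n = 22.

22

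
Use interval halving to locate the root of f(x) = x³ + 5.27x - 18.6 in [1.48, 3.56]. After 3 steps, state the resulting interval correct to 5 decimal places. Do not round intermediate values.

[2.00000, 2.26000]

f(1.480000) = -7.558608, f(3.560000) = 45.279216 (opposite signs)
step 1: m = 2.520000, f(m) = 10.683408 > 0 → root in [1.480000, 2.520000]
step 2: m = 2.000000, f(m) = -0.060000 < 0 → root in [2.000000, 2.520000]
step 3: m = 2.260000, f(m) = 4.853376 > 0 → root in [2.000000, 2.260000]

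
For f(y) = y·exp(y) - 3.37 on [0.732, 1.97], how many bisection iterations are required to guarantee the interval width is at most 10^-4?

14

Initial width b − a = 1.97 − 0.732 = 1.238000.
After n steps the width is (b−a)/2^n; need (b−a)/2^n ≤ 10^-4.
So n ≥ log₂(1.238000/10^-4) = log₂(12380.0000) ≈ 13.5957.
Hence n = 14.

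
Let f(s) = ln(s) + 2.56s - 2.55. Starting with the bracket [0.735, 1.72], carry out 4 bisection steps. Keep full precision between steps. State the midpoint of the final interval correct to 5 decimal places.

f(0.735000) = -0.976285, f(1.720000) = 2.395524 (opposite signs)
step 1: m = 1.227500, f(m) = 0.797380 > 0 → root in [0.735000, 1.227500]
step 2: m = 0.981250, f(m) = -0.056928 < 0 → root in [0.981250, 1.227500]
step 3: m = 1.104375, f(m) = 0.376480 > 0 → root in [0.981250, 1.104375]
step 4: m = 1.042813, f(m) = 0.161521 > 0 → root in [0.981250, 1.042813]
Midpoint of [0.981250, 1.042813] = 1.012031

1.01203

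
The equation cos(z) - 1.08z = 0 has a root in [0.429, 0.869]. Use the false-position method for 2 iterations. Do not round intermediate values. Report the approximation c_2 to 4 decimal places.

False-position update: c = (a·f(b) − b·f(a))/(f(b) − f(a)); replace the endpoint whose sign matches f(c).
f(0.429000) = 0.446062, f(0.869000) = -0.292929
step 1: c = 0.694588, f(c) = 0.018162 > 0 → new bracket [0.694588, 0.869000]
step 2: c = 0.704771, f(c) = 0.000608 > 0 → new bracket [0.704771, 0.869000]

0.7048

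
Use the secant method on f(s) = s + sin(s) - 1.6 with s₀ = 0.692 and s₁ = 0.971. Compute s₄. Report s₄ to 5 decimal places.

f(s_0) = -0.269922, f(s_1) = 0.196451
s_2 = 0.971000 - (0.196451)·(0.971000 - 0.692000)/(0.196451 - (-0.269922)) = 0.853476; f(s_2) = 0.007047
s_3 = 0.853476 - (0.007047)·(0.853476 - 0.971000)/(0.007047 - (0.196451)) = 0.849104; f(s_3) = -0.000207
s_4 = 0.849104 - (-0.000207)·(0.849104 - 0.853476)/(-0.000207 - (0.007047)) = 0.849229; f(s_4) = 0.000000

0.84923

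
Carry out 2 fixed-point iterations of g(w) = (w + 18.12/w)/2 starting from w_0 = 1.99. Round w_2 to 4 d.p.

4.4070

w_1 = g(1.990000) = 5.547764
w_2 = g(5.547764) = 4.406972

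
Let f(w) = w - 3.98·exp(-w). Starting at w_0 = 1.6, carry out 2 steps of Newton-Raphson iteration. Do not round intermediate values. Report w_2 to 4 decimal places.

Newton update: w ← w − f(w)/f'(w).
f'(w) = 1 + 3.98·exp(-w)
w_0 = 1.600000: f = 0.796452, f' = 1.803548 → w_1 = 1.600000 - (0.796452)/(1.803548) = 1.158397
w_1 = 1.158397: f = -0.091279, f' = 2.249676 → w_2 = 1.158397 - (-0.091279)/(2.249676) = 1.198972

1.1990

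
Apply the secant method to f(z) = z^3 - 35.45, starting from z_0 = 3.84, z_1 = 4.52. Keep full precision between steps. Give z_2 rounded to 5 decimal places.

f(z_0) = 21.173104, f(z_1) = 56.895408
z_2 = 4.520000 - (56.895408)·(4.520000 - 3.840000)/(56.895408 - (21.173104)) = 3.436955; f(z_2) = 5.149565

3.43695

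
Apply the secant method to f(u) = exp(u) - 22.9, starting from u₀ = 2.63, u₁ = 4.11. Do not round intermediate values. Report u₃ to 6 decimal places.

f(u_0) = -9.026230, f(u_1) = 38.046718
u_2 = 4.110000 - (38.046718)·(4.110000 - 2.630000)/(38.046718 - (-9.026230)) = 2.913790; f(u_2) = -4.473502
u_3 = 2.913790 - (-4.473502)·(2.913790 - 4.110000)/(-4.473502 - (38.046718)) = 3.039642; f(u_3) = -2.002248

3.039642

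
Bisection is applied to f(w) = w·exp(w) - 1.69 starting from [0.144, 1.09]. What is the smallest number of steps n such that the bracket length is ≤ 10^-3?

10

Initial width b − a = 1.09 − 0.144 = 0.946000.
After n steps the width is (b−a)/2^n; need (b−a)/2^n ≤ 10^-3.
So n ≥ log₂(0.946000/10^-3) = log₂(946.0000) ≈ 9.8857.
Hence n = 10.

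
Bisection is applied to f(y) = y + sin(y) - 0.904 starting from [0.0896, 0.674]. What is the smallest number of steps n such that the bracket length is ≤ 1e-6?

Initial width b − a = 0.674 − 0.0896 = 0.584400.
After n steps the width is (b−a)/2^n; need (b−a)/2^n ≤ 1e-6.
So n ≥ log₂(0.584400/1e-6) = log₂(584400.0000) ≈ 19.1566.
Hence n = 20.

20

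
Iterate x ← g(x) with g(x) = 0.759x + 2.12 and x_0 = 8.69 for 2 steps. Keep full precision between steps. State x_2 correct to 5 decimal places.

8.73522

x_1 = g(8.690000) = 8.715710
x_2 = g(8.715710) = 8.735224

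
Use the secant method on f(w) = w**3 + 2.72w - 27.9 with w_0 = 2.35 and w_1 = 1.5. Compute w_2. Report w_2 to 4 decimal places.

f(w_0) = -8.530125, f(w_1) = -20.445000
w_2 = 1.500000 - (-20.445000)·(1.500000 - 2.350000)/(-20.445000 - (-8.530125)) = 2.958534; f(w_2) = 6.043033

2.9585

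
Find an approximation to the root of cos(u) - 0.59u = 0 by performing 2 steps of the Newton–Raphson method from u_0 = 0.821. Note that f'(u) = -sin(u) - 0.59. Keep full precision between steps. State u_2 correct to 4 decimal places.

Newton update: u ← u − f(u)/f'(u).
u_0 = 0.821000: f = 0.197100, f' = -1.321828 → u_1 = 0.821000 - (0.197100)/(-1.321828) = 0.970112
u_1 = 0.970112: f = -0.007158, f' = -1.414949 → u_2 = 0.970112 - (-0.007158)/(-1.414949) = 0.965052

0.9651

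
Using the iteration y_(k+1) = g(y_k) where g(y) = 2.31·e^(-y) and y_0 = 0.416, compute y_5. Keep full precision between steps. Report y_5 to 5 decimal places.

1.30423

y_1 = g(0.416000) = 1.523861
y_2 = g(1.523861) = 0.503277
y_3 = g(0.503277) = 1.396502
y_4 = g(1.396502) = 0.571635
y_5 = g(0.571635) = 1.304229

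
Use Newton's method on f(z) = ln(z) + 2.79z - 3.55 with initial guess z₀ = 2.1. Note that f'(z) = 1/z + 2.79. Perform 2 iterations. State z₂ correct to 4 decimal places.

1.2053

z_0 = 2.100000: f = 3.050937, f' = 3.266190 → z_1 = 2.100000 - (3.050937)/(3.266190) = 1.165903
z_1 = 1.165903: f = -0.143633, f' = 3.647704 → z_2 = 1.165903 - (-0.143633)/(3.647704) = 1.205280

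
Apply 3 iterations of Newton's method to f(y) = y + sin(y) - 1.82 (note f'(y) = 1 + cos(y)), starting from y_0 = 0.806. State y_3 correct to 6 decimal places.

0.986113

y_0 = 0.806000: f = -0.292477, f' = 1.692390 → y_1 = 0.806000 - (-0.292477)/(1.692390) = 0.978819
y_1 = 0.978819: f = -0.011343, f' = 1.558003 → y_2 = 0.978819 - (-0.011343)/(1.558003) = 0.986099
y_2 = 0.986099: f = -0.000022, f' = 1.551947 → y_3 = 0.986099 - (-0.000022)/(1.551947) = 0.986113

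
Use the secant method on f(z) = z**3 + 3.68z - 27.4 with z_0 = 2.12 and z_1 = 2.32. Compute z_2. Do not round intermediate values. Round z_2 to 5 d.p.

f(z_0) = -10.070272, f(z_1) = -6.375232
z_2 = 2.320000 - (-6.375232)·(2.320000 - 2.120000)/(-6.375232 - (-10.070272)) = 2.665070; f(z_2) = 1.336372

2.66507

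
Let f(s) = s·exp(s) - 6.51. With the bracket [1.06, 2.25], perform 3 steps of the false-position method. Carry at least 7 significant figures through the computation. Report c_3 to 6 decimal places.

1.441830

f(1.060000) = -3.450447, f(2.250000) = 14.837406
step 1: c = 1.284522, f(c) = -1.869095 < 0 → new bracket [1.284522, 2.250000]
step 2: c = 1.392538, f(c) = -0.904958 < 0 → new bracket [1.392538, 2.250000]
step 3: c = 1.441830, f(c) = -0.413328 < 0 → new bracket [1.441830, 2.250000]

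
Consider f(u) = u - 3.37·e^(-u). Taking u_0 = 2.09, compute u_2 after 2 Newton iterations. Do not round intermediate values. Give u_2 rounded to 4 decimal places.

1.0994

Newton update: u ← u − f(u)/f'(u).
f'(u) = 1 + 3.37·e^(-u)
u_0 = 2.090000: f = 1.673174, f' = 1.416826 → u_1 = 2.090000 - (1.673174)/(1.416826) = 0.909068
u_1 = 0.909068: f = -0.448703, f' = 2.357771 → u_2 = 0.909068 - (-0.448703)/(2.357771) = 1.099376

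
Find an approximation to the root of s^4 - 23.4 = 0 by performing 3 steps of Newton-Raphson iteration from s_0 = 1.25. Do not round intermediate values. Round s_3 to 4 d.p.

2.4913

Newton update: s ← s − f(s)/f'(s).
f'(s) = 4s^3
s_0 = 1.250000: f = -20.958594, f' = 7.812500 → s_1 = 1.250000 - (-20.958594)/(7.812500) = 3.932700
s_1 = 3.932700: f = 215.801155, f' = 243.294587 → s_2 = 3.932700 - (215.801155)/(243.294587) = 3.045705
s_2 = 3.045705: f = 62.650059, f' = 113.011690 → s_3 = 3.045705 - (62.650059)/(113.011690) = 2.491337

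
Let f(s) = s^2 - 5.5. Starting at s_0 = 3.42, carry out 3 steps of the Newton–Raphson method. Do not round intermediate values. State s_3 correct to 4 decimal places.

f'(s) = 2s
s_0 = 3.420000: f = 6.196400, f' = 6.840000 → s_1 = 3.420000 - (6.196400)/(6.840000) = 2.514094
s_1 = 2.514094: f = 0.820666, f' = 5.028187 → s_2 = 2.514094 - (0.820666)/(5.028187) = 2.350880
s_2 = 2.350880: f = 0.026639, f' = 4.701761 → s_3 = 2.350880 - (0.026639)/(4.701761) = 2.345215

2.3452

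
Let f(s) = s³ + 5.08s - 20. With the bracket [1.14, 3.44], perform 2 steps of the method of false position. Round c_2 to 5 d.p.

f(1.140000) = -12.727256, f(3.440000) = 38.182784
step 1: c = 1.714989, f(c) = -6.243759 < 0 → new bracket [1.714989, 3.440000]
step 2: c = 1.957424, f(c) = -2.556404 < 0 → new bracket [1.957424, 3.440000]

1.95742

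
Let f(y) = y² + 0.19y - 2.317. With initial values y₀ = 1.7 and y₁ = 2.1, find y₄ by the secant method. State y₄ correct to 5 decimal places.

1.43025

f(y_0) = 0.896000, f(y_1) = 2.492000
y_2 = 2.100000 - (2.492000)·(2.100000 - 1.700000)/(2.492000 - (0.896000)) = 1.475439; f(y_2) = 0.140252
y_3 = 1.475439 - (0.140252)·(1.475439 - 2.100000)/(0.140252 - (2.492000)) = 1.438191; f(y_3) = 0.024651
y_4 = 1.438191 - (0.024651)·(1.438191 - 1.475439)/(0.024651 - (0.140252)) = 1.430249; f(y_4) = 0.000359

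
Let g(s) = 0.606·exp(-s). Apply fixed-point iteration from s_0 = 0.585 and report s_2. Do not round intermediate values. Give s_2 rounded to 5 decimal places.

s_1 = g(0.585000) = 0.337606
s_2 = g(0.337606) = 0.432367

0.43237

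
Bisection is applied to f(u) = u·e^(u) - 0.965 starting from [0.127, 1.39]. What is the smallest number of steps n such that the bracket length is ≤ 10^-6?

21

Initial width b − a = 1.39 − 0.127 = 1.263000.
After n steps the width is (b−a)/2^n; need (b−a)/2^n ≤ 10^-6.
So n ≥ log₂(1.263000/10^-6) = log₂(1263000.0000) ≈ 20.2684.
Hence n = 21.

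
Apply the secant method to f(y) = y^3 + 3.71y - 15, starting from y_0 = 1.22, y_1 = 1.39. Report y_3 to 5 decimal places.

f(y_0) = -8.657952, f(y_1) = -7.157481
y_2 = 1.390000 - (-7.157481)·(1.390000 - 1.220000)/(-7.157481 - (-8.657952)) = 2.200927; f(y_2) = 3.826897
y_3 = 2.200927 - (3.826897)·(2.200927 - 1.390000)/(3.826897 - (-7.157481)) = 1.918404; f(y_3) = -0.822466

1.91840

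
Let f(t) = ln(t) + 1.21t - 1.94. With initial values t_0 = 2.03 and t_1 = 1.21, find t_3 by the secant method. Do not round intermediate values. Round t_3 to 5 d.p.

f(t_0) = 1.224336, f(t_1) = -0.285280
t_2 = 1.210000 - (-0.285280)·(1.210000 - 2.030000)/(-0.285280 - (1.224336)) = 1.364960; f(t_2) = 0.022726
t_3 = 1.364960 - (0.022726)·(1.364960 - 1.210000)/(0.022726 - (-0.285280)) = 1.353526; f(t_3) = 0.000480

1.35353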